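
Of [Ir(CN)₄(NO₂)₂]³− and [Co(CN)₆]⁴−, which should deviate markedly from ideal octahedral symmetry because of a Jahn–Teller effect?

[Co(CN)₆]⁴−

[Ir(CN)₄(NO₂)₂]³−: Each cyanide is −1; each nitro (N-bound nitrite) is −1; balancing the −3 overall charge requires Ir(III). Iridium is a group-9 element; Ir(III) is therefore d⁶. A 5d ion has a large Δₒ and is invariably low-spin. The d⁶ configuration leaves the e_g set evenly filled (or empty) — no strong Jahn–Teller driving force.
[Co(CN)₆]⁴−: Ligand charges: each cyanide is −1. With an overall charge of −4 the cobalt centre must be in the +2 oxidation state. Cobalt is a group-9 element; Co(II) is therefore d⁷. Cyanide is a strong-field ligand (high in the spectrochemical series) for a first-row metal, so the complex is low-spin. The t₂g⁶e_g¹ (low-spin) configuration has an unevenly filled e_g set; the Jahn–Teller theorem predicts a tetragonal distortion (typically axial elongation) to lift the degeneracy.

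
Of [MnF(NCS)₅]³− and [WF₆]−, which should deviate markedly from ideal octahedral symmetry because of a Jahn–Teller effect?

[MnF(NCS)₅]³−: Summing ligand charges against the −3 overall charge gives an oxidation state of +3 for manganese. Group 7 minus oxidation state 3 gives a d⁴ configuration. Fluoride and isothiocyanate are weak-field ligands for a first-row metal, so the complex is high-spin. The t₂g³e_g¹ (high-spin) configuration has an unevenly filled e_g set; the Jahn–Teller theorem predicts a tetragonal distortion (typically axial elongation) to lift the degeneracy.
[WF₆]−: Each fluoride is −1; balancing the −1 overall charge requires W(V). W sits in group 6, so the d-electron count is 6 − 5 = 1. The d¹ configuration leaves the e_g set evenly filled (or empty) — no strong Jahn–Teller driving force.

[MnF(NCS)₅]³−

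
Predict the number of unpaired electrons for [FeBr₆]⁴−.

Each bromide is −1; balancing the −4 overall charge requires Fe(II).
Fe sits in group 8, so the d-electron count is 8 − 2 = 6.
The spin state decides the count: Bromide is a weak-field ligand for a first-row metal, so the complex is high-spin.
An octahedral high-spin d⁶ ion is t₂g⁴e_g², giving 4 unpaired electrons.

4 unpaired electrons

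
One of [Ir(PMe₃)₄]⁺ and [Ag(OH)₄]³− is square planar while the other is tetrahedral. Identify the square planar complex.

[Ir(PMe₃)₄]⁺

For [Ir(PMe₃)₄]⁺: Summing ligand charges against the +1 overall charge gives an oxidation state of +1 for iridium. Group 9 minus oxidation state 1 gives a d⁸ configuration. A 5d d⁸ ion has a large crystal-field splitting; square planar leaves the high-energy d_{x²−y²} orbital empty and maximises CFSE. → square planar.
For [Ag(OH)₄]³−: Ligand charges: each hydroxide is −1. With an overall charge of −3 the silver centre must be in the +1 oxidation state. Group 11 minus oxidation state 1 gives a d¹⁰ configuration. A d¹⁰ ion has no crystal-field stabilisation preference between square planar and tetrahedral, so four ligands adopt the sterically favoured tetrahedral geometry. → tetrahedral.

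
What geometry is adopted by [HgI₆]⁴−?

octahedral

Ligand charges: each iodide is −1. With an overall charge of −4 the mercury centre must be in the +2 oxidation state.
Group 12 minus oxidation state 2 gives a d¹⁰ configuration.
With 6 monodentate ligands the coordination number is 6.
Six donors around a single metal centre give an octahedral coordination sphere.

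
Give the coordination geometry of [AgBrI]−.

Summing ligand charges against the −1 overall charge gives an oxidation state of +1 for silver.
Silver is a group-11 element; Ag(I) is therefore d¹⁰.
With 2 monodentate ligands the coordination number is 2.
A d¹⁰ ion with only two ligands adopts a linear arrangement (sp hybridisation; no CFSE preference).

linear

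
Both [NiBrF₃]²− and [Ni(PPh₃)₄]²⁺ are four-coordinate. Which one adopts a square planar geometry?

[Ni(PPh₃)₄]²⁺

For [NiBrF₃]²−: Ligand charges: each bromide is −1; each fluoride is −1. With an overall charge of −2 the nickel centre must be in the +2 oxidation state. Ni sits in group 10, so the d-electron count is 10 − 2 = 8. Bromide and fluoride are weak-field ligands. With weak-field ligands the CFSE gain from square planar is small, so a 3d d⁸ ion takes the sterically preferred tetrahedral geometry. → tetrahedral.
For [Ni(PPh₃)₄]²⁺: Ligand charges: triphenylphosphine is neutral. With an overall charge of +2 the nickel centre must be in the +2 oxidation state. Group 10 minus oxidation state 2 gives a d⁸ configuration. Triphenylphosphine is a strong-field ligand (high in the spectrochemical series). A 3d d⁸ ion with strong-field ligands gains enough CFSE to favour square planar over tetrahedral. → square planar.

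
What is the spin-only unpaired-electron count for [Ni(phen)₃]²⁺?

2

Summing ligand charges against the +2 overall charge gives an oxidation state of +2 for nickel.
Group 10 minus oxidation state 2 gives a d⁸ configuration.
Counting donor atoms: 3×1,10-phenanthroline (bidentate) → 6 donors. Coordination number = 6.
In an octahedral field the d⁸ configuration is t₂g⁶e_g² (only one arrangement possible), giving 2 unpaired electrons.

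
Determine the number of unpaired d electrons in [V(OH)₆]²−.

Summing ligand charges against the −2 overall charge gives an oxidation state of +4 for vanadium.
V sits in group 5, so the d-electron count is 5 − 4 = 1.
In an octahedral field the d¹ configuration is t₂g¹e_g⁰ (only one arrangement possible), giving 1 unpaired electron.

1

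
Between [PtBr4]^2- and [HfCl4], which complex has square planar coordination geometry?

For [PtBr4]^2-: Each bromide is −1; balancing the −2 overall charge requires Pt(II). Group 10 minus oxidation state 2 gives a d⁸ configuration. A 5d d⁸ ion has a large crystal-field splitting; square planar leaves the high-energy d_{x²−y²} orbital empty and maximises CFSE. → square planar.
For [HfCl4]: Summing ligand charges against the 0 overall charge gives an oxidation state of +4 for hafnium. Hf sits in group 4, so the d-electron count is 4 − 4 = 0. A d⁰ ion has no crystal-field stabilisation preference between square planar and tetrahedral, so four ligands adopt the sterically favoured tetrahedral geometry. → tetrahedral.

[PtBr4]^2-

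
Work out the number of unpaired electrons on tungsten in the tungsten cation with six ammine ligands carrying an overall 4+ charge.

Ammonia is neutral; balancing the +4 overall charge requires W(IV).
W sits in group 6, so the d-electron count is 6 − 4 = 2.
In an octahedral field the d² configuration is t₂g²e_g⁰ (only one arrangement possible), giving 2 unpaired electrons.

2 unpaired electrons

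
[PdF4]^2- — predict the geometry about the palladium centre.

Each fluoride is −1; balancing the −2 overall charge requires Pd(II).
Pd sits in group 10, so the d-electron count is 10 − 2 = 8.
With 4 monodentate ligands the coordination number is 4.
A 4d d⁸ ion has a large crystal-field splitting; square planar leaves the high-energy d_{x²−y²} orbital empty and maximises CFSE.

square planar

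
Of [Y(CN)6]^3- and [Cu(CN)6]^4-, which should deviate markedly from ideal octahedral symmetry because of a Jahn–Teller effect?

[Cu(CN)6]^4-

[Y(CN)6]^3-: Ligand charges: each cyanide is −1. With an overall charge of −3 the yttrium centre must be in the +3 oxidation state. Group 3 minus oxidation state 3 gives a d⁰ configuration. The d⁰ configuration leaves the e_g set evenly filled (or empty) — no strong Jahn–Teller driving force.
[Cu(CN)6]^4-: Summing ligand charges against the −4 overall charge gives an oxidation state of +2 for copper. Group 11 minus oxidation state 2 gives a d⁹ configuration. The t₂g⁶e_g³ configuration has an unevenly filled e_g set; the Jahn–Teller theorem predicts a tetragonal distortion (typically axial elongation) to lift the degeneracy.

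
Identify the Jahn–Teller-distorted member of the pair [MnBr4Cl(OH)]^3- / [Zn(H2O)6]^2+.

[MnBr4Cl(OH)]^3-

[MnBr4Cl(OH)]^3-: Summing ligand charges against the −3 overall charge gives an oxidation state of +3 for manganese. Group 7 minus oxidation state 3 gives a d⁴ configuration. Bromide, chloride, and hydroxide are weak-field ligands for a first-row metal, so the complex is high-spin. The t₂g³e_g¹ (high-spin) configuration has an unevenly filled e_g set; the Jahn–Teller theorem predicts a tetragonal distortion (typically axial elongation) to lift the degeneracy.
[Zn(H2O)6]^2+: Summing ligand charges against the +2 overall charge gives an oxidation state of +2 for zinc. Group 12 minus oxidation state 2 gives a d¹⁰ configuration. The d¹⁰ configuration leaves the e_g set evenly filled (or empty) — no strong Jahn–Teller driving force.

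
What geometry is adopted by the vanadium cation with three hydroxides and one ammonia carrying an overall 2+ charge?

Summing ligand charges against the +2 overall charge gives an oxidation state of +5 for vanadium.
V sits in group 5, so the d-electron count is 5 − 5 = 0.
Coordination number: 4.
A d⁰ ion has no crystal-field stabilisation preference between square planar and tetrahedral, so four ligands adopt the sterically favoured tetrahedral geometry.

tetrahedral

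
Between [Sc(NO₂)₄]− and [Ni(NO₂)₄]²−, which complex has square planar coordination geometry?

[Ni(NO₂)₄]²−

For [Sc(NO₂)₄]−: Summing ligand charges against the −1 overall charge gives an oxidation state of +3 for scandium. Sc sits in group 3, so the d-electron count is 3 − 3 = 0. A d⁰ ion has no crystal-field stabilisation preference between square planar and tetrahedral, so four ligands adopt the sterically favoured tetrahedral geometry. → tetrahedral.
For [Ni(NO₂)₄]²−: Each nitro (N-bound nitrite) is −1; balancing the −2 overall charge requires Ni(II). Group 10 minus oxidation state 2 gives a d⁸ configuration. Nitro (N-bound nitrite) is a strong-field ligand (high in the spectrochemical series). A 3d d⁸ ion with strong-field ligands gains enough CFSE to favour square planar over tetrahedral. → square planar.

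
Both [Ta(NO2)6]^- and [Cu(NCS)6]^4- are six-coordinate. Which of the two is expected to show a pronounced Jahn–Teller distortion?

[Cu(NCS)6]^4-

[Ta(NO2)6]^-: Each nitro (N-bound nitrite) is −1; balancing the −1 overall charge requires Ta(V). Ta sits in group 5, so the d-electron count is 5 − 5 = 0. The d⁰ configuration leaves the e_g set evenly filled (or empty) — no strong Jahn–Teller driving force.
[Cu(NCS)6]^4-: Ligand charges: each isothiocyanate is −1. With an overall charge of −4 the copper centre must be in the +2 oxidation state. Group 11 minus oxidation state 2 gives a d⁹ configuration. The t₂g⁶e_g³ configuration has an unevenly filled e_g set; the Jahn–Teller theorem predicts a tetragonal distortion (typically axial elongation) to lift the degeneracy.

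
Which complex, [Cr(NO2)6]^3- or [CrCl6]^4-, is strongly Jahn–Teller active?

[Cr(NO2)6]^3-: Each nitro (N-bound nitrite) is −1; balancing the −3 overall charge requires Cr(III). Cr sits in group 6, so the d-electron count is 6 − 3 = 3. The d³ configuration leaves the e_g set evenly filled (or empty) — no strong Jahn–Teller driving force.
[CrCl6]^4-: Summing ligand charges against the −4 overall charge gives an oxidation state of +2 for chromium. Cr sits in group 6, so the d-electron count is 6 − 2 = 4. Chloride is a weak-field ligand for a first-row metal, so the complex is high-spin. The t₂g³e_g¹ (high-spin) configuration has an unevenly filled e_g set; the Jahn–Teller theorem predicts a tetragonal distortion (typically axial elongation) to lift the degeneracy.

[CrCl6]^4-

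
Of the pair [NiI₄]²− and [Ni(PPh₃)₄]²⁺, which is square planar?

For [NiI₄]²−: Ligand charges: each iodide is −1. With an overall charge of −2 the nickel centre must be in the +2 oxidation state. Group 10 minus oxidation state 2 gives a d⁸ configuration. Iodide is a weak-field ligand. With weak-field ligands the CFSE gain from square planar is small, so a 3d d⁸ ion takes the sterically preferred tetrahedral geometry. → tetrahedral.
For [Ni(PPh₃)₄]²⁺: Ligand charges: triphenylphosphine is neutral. With an overall charge of +2 the nickel centre must be in the +2 oxidation state. Nickel is a group-10 element; Ni(II) is therefore d⁸. Triphenylphosphine is a strong-field ligand (high in the spectrochemical series). A 3d d⁸ ion with strong-field ligands gains enough CFSE to favour square planar over tetrahedral. → square planar.

[Ni(PPh₃)₄]²⁺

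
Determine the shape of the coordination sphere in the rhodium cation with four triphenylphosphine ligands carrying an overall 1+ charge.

square planar

Ligand charges: triphenylphosphine is neutral. With an overall charge of +1 the rhodium centre must be in the +1 oxidation state.
Group 9 minus oxidation state 1 gives a d⁸ configuration.
With 4 monodentate ligands the coordination number is 4.
A 4d d⁸ ion has a large crystal-field splitting; square planar leaves the high-energy d_{x²−y²} orbital empty and maximises CFSE.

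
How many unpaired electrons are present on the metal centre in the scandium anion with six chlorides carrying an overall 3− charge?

0 unpaired electrons

Each chloride is −1; balancing the −3 overall charge requires Sc(III).
Sc sits in group 3, so the d-electron count is 3 − 3 = 0.
In an octahedral field the d⁰ configuration is t₂g⁰e_g⁰, giving 0 unpaired electrons.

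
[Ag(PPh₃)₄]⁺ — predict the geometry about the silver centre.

Ligand charges: triphenylphosphine is neutral. With an overall charge of +1 the silver centre must be in the +1 oxidation state.
Ag sits in group 11, so the d-electron count is 11 − 1 = 10.
With 4 monodentate ligands the coordination number is 4.
A d¹⁰ ion has no crystal-field stabilisation preference between square planar and tetrahedral, so four ligands adopt the sterically favoured tetrahedral geometry.

tetrahedral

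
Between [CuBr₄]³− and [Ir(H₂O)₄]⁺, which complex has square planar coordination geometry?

For [CuBr₄]³−: Each bromide is −1; balancing the −3 overall charge requires Cu(I). Copper is a group-11 element; Cu(I) is therefore d¹⁰. A d¹⁰ ion has no crystal-field stabilisation preference between square planar and tetrahedral, so four ligands adopt the sterically favoured tetrahedral geometry. → tetrahedral.
For [Ir(H₂O)₄]⁺: Summing ligand charges against the +1 overall charge gives an oxidation state of +1 for iridium. Iridium is a group-9 element; Ir(I) is therefore d⁸. A 5d d⁸ ion has a large crystal-field splitting; square planar leaves the high-energy d_{x²−y²} orbital empty and maximises CFSE. → square planar.

[Ir(H₂O)₄]⁺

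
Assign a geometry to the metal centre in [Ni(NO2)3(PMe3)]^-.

Summing ligand charges against the −1 overall charge gives an oxidation state of +2 for nickel.
Group 10 minus oxidation state 2 gives a d⁸ configuration.
With 4 monodentate ligands the coordination number is 4.
Nitro (N-bound nitrite) and trimethylphosphine are strong-field ligands (high in the spectrochemical series).
A 3d d⁸ ion with strong-field ligands gains enough CFSE to favour square planar over tetrahedral.

square planar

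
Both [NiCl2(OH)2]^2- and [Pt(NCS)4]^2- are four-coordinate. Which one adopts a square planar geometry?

[Pt(NCS)4]^2-

For [NiCl2(OH)2]^2-: Ligand charges: each chloride is −1; each hydroxide is −1. With an overall charge of −2 the nickel centre must be in the +2 oxidation state. Group 10 minus oxidation state 2 gives a d⁸ configuration. Chloride and hydroxide are weak-field ligands. With weak-field ligands the CFSE gain from square planar is small, so a 3d d⁸ ion takes the sterically preferred tetrahedral geometry. → tetrahedral.
For [Pt(NCS)4]^2-: Each isothiocyanate is −1; balancing the −2 overall charge requires Pt(II). Group 10 minus oxidation state 2 gives a d⁸ configuration. A 5d d⁸ ion has a large crystal-field splitting; square planar leaves the high-energy d_{x²−y²} orbital empty and maximises CFSE. → square planar.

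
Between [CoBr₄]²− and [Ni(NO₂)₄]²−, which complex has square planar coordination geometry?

[Ni(NO₂)₄]²−

For [CoBr₄]²−: Summing ligand charges against the −2 overall charge gives an oxidation state of +2 for cobalt. Co sits in group 9, so the d-electron count is 9 − 2 = 7. For a high-spin 3d d⁷ ion with weak-field ligands the small Δₜ gives little square-planar CFSE advantage, so four ligands adopt the sterically favoured tetrahedral geometry. → tetrahedral.
For [Ni(NO₂)₄]²−: Summing ligand charges against the −2 overall charge gives an oxidation state of +2 for nickel. Group 10 minus oxidation state 2 gives a d⁸ configuration. Nitro (N-bound nitrite) is a strong-field ligand (high in the spectrochemical series). A 3d d⁸ ion with strong-field ligands gains enough CFSE to favour square planar over tetrahedral. → square planar.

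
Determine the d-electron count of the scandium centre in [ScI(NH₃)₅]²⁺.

d⁰

Ligand charges: each iodide is −1; ammonia is neutral. With an overall charge of +2 the scandium centre must be in the +3 oxidation state.
Sc sits in group 3, so the d-electron count is 3 − 3 = 0.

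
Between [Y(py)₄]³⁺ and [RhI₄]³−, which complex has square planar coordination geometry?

[RhI₄]³−

For [Y(py)₄]³⁺: Ligand charges: pyridine is neutral. With an overall charge of +3 the yttrium centre must be in the +3 oxidation state. Yttrium is a group-3 element; Y(III) is therefore d⁰. A d⁰ ion has no crystal-field stabilisation preference between square planar and tetrahedral, so four ligands adopt the sterically favoured tetrahedral geometry. → tetrahedral.
For [RhI₄]³−: Ligand charges: each iodide is −1. With an overall charge of −3 the rhodium centre must be in the +1 oxidation state. Rhodium is a group-9 element; Rh(I) is therefore d⁸. A 4d d⁸ ion has a large crystal-field splitting; square planar leaves the high-energy d_{x²−y²} orbital empty and maximises CFSE. → square planar.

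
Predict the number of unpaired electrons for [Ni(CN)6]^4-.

2 unpaired electrons

Summing ligand charges against the −4 overall charge gives an oxidation state of +2 for nickel.
Ni sits in group 10, so the d-electron count is 10 − 2 = 8.
In an octahedral field the d⁸ configuration is t₂g⁶e_g² (only one arrangement possible), giving 2 unpaired electrons.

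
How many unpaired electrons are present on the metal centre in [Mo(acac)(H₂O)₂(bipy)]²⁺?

Ligand charges: each acetylacetonate is −1; water is neutral; 2,2′-bipyridine is neutral. With an overall charge of +2 the molybdenum centre must be in the +3 oxidation state.
Group 6 minus oxidation state 3 gives a d³ configuration.
Counting donor atoms: 1×acetylacetonate (bidentate) → 2 donors; 2×water (monodentate) → 2 donors; 1×2,2′-bipyridine (bidentate) → 2 donors. Coordination number = 6.
In an octahedral field the d³ configuration is t₂g³e_g⁰ (only one arrangement possible), giving 3 unpaired electrons.

3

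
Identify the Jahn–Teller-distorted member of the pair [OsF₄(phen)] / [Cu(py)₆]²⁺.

[OsF₄(phen)]: Each fluoride is −1; 1,10-phenanthroline is neutral; balancing the 0 overall charge requires Os(IV). Group 8 minus oxidation state 4 gives a d⁴ configuration. A 5d ion has a large Δₒ and is invariably low-spin. The d⁴ configuration leaves the e_g set evenly filled (or empty) — no strong Jahn–Teller driving force.
[Cu(py)₆]²⁺: Pyridine is neutral; balancing the +2 overall charge requires Cu(II). Cu sits in group 11, so the d-electron count is 11 − 2 = 9. The t₂g⁶e_g³ configuration has an unevenly filled e_g set; the Jahn–Teller theorem predicts a tetragonal distortion (typically axial elongation) to lift the degeneracy.

[Cu(py)₆]²⁺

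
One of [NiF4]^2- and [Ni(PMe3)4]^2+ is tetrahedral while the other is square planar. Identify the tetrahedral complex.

[NiF4]^2-

For [NiF4]^2-: Ligand charges: each fluoride is −1. With an overall charge of −2 the nickel centre must be in the +2 oxidation state. Ni sits in group 10, so the d-electron count is 10 − 2 = 8. Fluoride is a weak-field ligand. With weak-field ligands the CFSE gain from square planar is small, so a 3d d⁸ ion takes the sterically preferred tetrahedral geometry. → tetrahedral.
For [Ni(PMe3)4]^2+: Summing ligand charges against the +2 overall charge gives an oxidation state of +2 for nickel. Ni sits in group 10, so the d-electron count is 10 − 2 = 8. Trimethylphosphine is a strong-field ligand (high in the spectrochemical series). A 3d d⁸ ion with strong-field ligands gains enough CFSE to favour square planar over tetrahedral. → square planar.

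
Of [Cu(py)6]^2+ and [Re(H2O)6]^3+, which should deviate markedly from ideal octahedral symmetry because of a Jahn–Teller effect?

[Cu(py)6]^2+

[Cu(py)6]^2+: Ligand charges: pyridine is neutral. With an overall charge of +2 the copper centre must be in the +2 oxidation state. Cu sits in group 11, so the d-electron count is 11 − 2 = 9. The t₂g⁶e_g³ configuration has an unevenly filled e_g set; the Jahn–Teller theorem predicts a tetragonal distortion (typically axial elongation) to lift the degeneracy.
[Re(H2O)6]^3+: Water is neutral; balancing the +3 overall charge requires Re(III). Rhenium is a group-7 element; Re(III) is therefore d⁴. A 5d ion has a large Δₒ and is invariably low-spin. The d⁴ configuration leaves the e_g set evenly filled (or empty) — no strong Jahn–Teller driving force.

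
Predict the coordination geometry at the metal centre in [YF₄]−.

tetrahedral

Each fluoride is −1; balancing the −1 overall charge requires Y(III).
Group 3 minus oxidation state 3 gives a d⁰ configuration.
Coordination number: 4.
A d⁰ ion has no crystal-field stabilisation preference between square planar and tetrahedral, so four ligands adopt the sterically favoured tetrahedral geometry.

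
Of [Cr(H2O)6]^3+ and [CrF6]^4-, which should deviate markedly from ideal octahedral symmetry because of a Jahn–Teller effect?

[CrF6]^4-

[Cr(H2O)6]^3+: Ligand charges: water is neutral. With an overall charge of +3 the chromium centre must be in the +3 oxidation state. Group 6 minus oxidation state 3 gives a d³ configuration. The d³ configuration leaves the e_g set evenly filled (or empty) — no strong Jahn–Teller driving force.
[CrF6]^4-: Summing ligand charges against the −4 overall charge gives an oxidation state of +2 for chromium. Group 6 minus oxidation state 2 gives a d⁴ configuration. Fluoride is a weak-field ligand for a first-row metal, so the complex is high-spin. The t₂g³e_g¹ (high-spin) configuration has an unevenly filled e_g set; the Jahn–Teller theorem predicts a tetragonal distortion (typically axial elongation) to lift the degeneracy.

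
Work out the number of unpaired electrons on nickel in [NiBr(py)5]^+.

Each bromide is −1; pyridine is neutral; balancing the +1 overall charge requires Ni(II).
Nickel is a group-10 element; Ni(II) is therefore d⁸.
In an octahedral field the d⁸ configuration is t₂g⁶e_g² (only one arrangement possible), giving 2 unpaired electrons.

2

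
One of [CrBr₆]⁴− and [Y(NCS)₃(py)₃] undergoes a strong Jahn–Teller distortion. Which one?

[CrBr₆]⁴−: Summing ligand charges against the −4 overall charge gives an oxidation state of +2 for chromium. Cr sits in group 6, so the d-electron count is 6 − 2 = 4. Bromide is a weak-field ligand for a first-row metal, so the complex is high-spin. The t₂g³e_g¹ (high-spin) configuration has an unevenly filled e_g set; the Jahn–Teller theorem predicts a tetragonal distortion (typically axial elongation) to lift the degeneracy.
[Y(NCS)₃(py)₃]: Ligand charges: each isothiocyanate is −1; pyridine is neutral. With an overall charge of 0 the yttrium centre must be in the +3 oxidation state. Yttrium is a group-3 element; Y(III) is therefore d⁰. The d⁰ configuration leaves the e_g set evenly filled (or empty) — no strong Jahn–Teller driving force.

[CrBr₆]⁴−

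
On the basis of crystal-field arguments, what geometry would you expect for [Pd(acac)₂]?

Ligand charges: each acetylacetonate is −1. With an overall charge of 0 the palladium centre must be in the +2 oxidation state.
Pd sits in group 10, so the d-electron count is 10 − 2 = 8.
Counting donor atoms: 2×acetylacetonate (bidentate) → 4 donors. Coordination number = 4.
A 4d d⁸ ion has a large crystal-field splitting; square planar leaves the high-energy d_{x²−y²} orbital empty and maximises CFSE.

square planar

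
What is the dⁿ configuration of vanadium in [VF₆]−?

d0

Each fluoride is −1; balancing the −1 overall charge requires V(V).
Group 5 minus oxidation state 5 gives a d⁰ configuration.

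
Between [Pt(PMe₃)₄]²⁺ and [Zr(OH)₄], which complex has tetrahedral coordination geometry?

For [Pt(PMe₃)₄]²⁺: Summing ligand charges against the +2 overall charge gives an oxidation state of +2 for platinum. Platinum is a group-10 element; Pt(II) is therefore d⁸. A 5d d⁸ ion has a large crystal-field splitting; square planar leaves the high-energy d_{x²−y²} orbital empty and maximises CFSE. → square planar.
For [Zr(OH)₄]: Each hydroxide is −1; balancing the 0 overall charge requires Zr(IV). Zr sits in group 4, so the d-electron count is 4 − 4 = 0. A d⁰ ion has no crystal-field stabilisation preference between square planar and tetrahedral, so four ligands adopt the sterically favoured tetrahedral geometry. → tetrahedral.

[Zr(OH)₄]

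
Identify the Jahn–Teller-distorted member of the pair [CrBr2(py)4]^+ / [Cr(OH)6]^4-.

[CrBr2(py)4]^+: Ligand charges: each bromide is −1; pyridine is neutral. With an overall charge of +1 the chromium centre must be in the +3 oxidation state. Cr sits in group 6, so the d-electron count is 6 − 3 = 3. The d³ configuration leaves the e_g set evenly filled (or empty) — no strong Jahn–Teller driving force.
[Cr(OH)6]^4-: Ligand charges: each hydroxide is −1. With an overall charge of −4 the chromium centre must be in the +2 oxidation state. Chromium is a group-6 element; Cr(II) is therefore d⁴. Hydroxide is a weak-field ligand for a first-row metal, so the complex is high-spin. The t₂g³e_g¹ (high-spin) configuration has an unevenly filled e_g set; the Jahn–Teller theorem predicts a tetragonal distortion (typically axial elongation) to lift the degeneracy.

[Cr(OH)6]^4-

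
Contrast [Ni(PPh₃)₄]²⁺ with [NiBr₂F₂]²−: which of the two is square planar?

For [Ni(PPh₃)₄]²⁺: Summing ligand charges against the +2 overall charge gives an oxidation state of +2 for nickel. Ni sits in group 10, so the d-electron count is 10 − 2 = 8. Triphenylphosphine is a strong-field ligand (high in the spectrochemical series). A 3d d⁸ ion with strong-field ligands gains enough CFSE to favour square planar over tetrahedral. → square planar.
For [NiBr₂F₂]²−: Summing ligand charges against the −2 overall charge gives an oxidation state of +2 for nickel. Group 10 minus oxidation state 2 gives a d⁸ configuration. Bromide and fluoride are weak-field ligands. With weak-field ligands the CFSE gain from square planar is small, so a 3d d⁸ ion takes the sterically preferred tetrahedral geometry. → tetrahedral.

[Ni(PPh₃)₄]²⁺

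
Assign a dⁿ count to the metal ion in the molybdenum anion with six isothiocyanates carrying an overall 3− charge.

d³

Summing ligand charges against the −3 overall charge gives an oxidation state of +3 for molybdenum.
Molybdenum is a group-6 element; Mo(III) is therefore d³.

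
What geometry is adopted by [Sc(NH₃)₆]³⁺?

octahedral

Ligand charges: ammonia is neutral. With an overall charge of +3 the scandium centre must be in the +3 oxidation state.
Sc sits in group 3, so the d-electron count is 3 − 3 = 0.
With 6 monodentate ligands the coordination number is 6.
Six donors around a single metal centre give an octahedral coordination sphere.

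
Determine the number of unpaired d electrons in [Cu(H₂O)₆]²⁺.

1

Ligand charges: water is neutral. With an overall charge of +2 the copper centre must be in the +2 oxidation state.
Group 11 minus oxidation state 2 gives a d⁹ configuration.
In an octahedral field the d⁹ configuration is t₂g⁶e_g³ (only one arrangement possible), giving 1 unpaired electron.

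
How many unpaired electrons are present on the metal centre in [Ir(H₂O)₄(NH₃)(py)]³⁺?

0

Ligand charges: water is neutral; ammonia is neutral; pyridine is neutral. With an overall charge of +3 the iridium centre must be in the +3 oxidation state.
Group 9 minus oxidation state 3 gives a d⁶ configuration.
The spin state decides the count: a 5d ion has a large Δₒ and is invariably low-spin.
An octahedral low-spin d⁶ ion is t₂g⁶e_g⁰, giving 0 unpaired electrons.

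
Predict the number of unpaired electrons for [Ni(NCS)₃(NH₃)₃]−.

2 unpaired electrons

Ligand charges: each isothiocyanate is −1; ammonia is neutral. With an overall charge of −1 the nickel centre must be in the +2 oxidation state.
Nickel is a group-10 element; Ni(II) is therefore d⁸.
In an octahedral field the d⁸ configuration is t₂g⁶e_g² (only one arrangement possible), giving 2 unpaired electrons.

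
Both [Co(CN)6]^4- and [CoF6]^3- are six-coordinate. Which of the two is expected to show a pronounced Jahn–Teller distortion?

[Co(CN)6]^4-

[Co(CN)6]^4-: Ligand charges: each cyanide is −1. With an overall charge of −4 the cobalt centre must be in the +2 oxidation state. Group 9 minus oxidation state 2 gives a d⁷ configuration. Cyanide is a strong-field ligand (high in the spectrochemical series) for a first-row metal, so the complex is low-spin. The t₂g⁶e_g¹ (low-spin) configuration has an unevenly filled e_g set; the Jahn–Teller theorem predicts a tetragonal distortion (typically axial elongation) to lift the degeneracy.
[CoF6]^3-: Ligand charges: each fluoride is −1. With an overall charge of −3 the cobalt centre must be in the +3 oxidation state. Group 9 minus oxidation state 3 gives a d⁶ configuration. Fluoride is the one ligand weak enough to leave Co(III) high-spin — [CoF₆]³⁻ is the classic exception. The d⁶ configuration leaves the e_g set evenly filled (or empty) — no strong Jahn–Teller driving force.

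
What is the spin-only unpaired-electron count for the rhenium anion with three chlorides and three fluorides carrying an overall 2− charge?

Summing ligand charges against the −2 overall charge gives an oxidation state of +4 for rhenium.
Rhenium is a group-7 element; Re(IV) is therefore d³.
In an octahedral field the d³ configuration is t₂g³e_g⁰ (only one arrangement possible), giving 3 unpaired electrons.

3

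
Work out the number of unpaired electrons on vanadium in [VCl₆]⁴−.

Ligand charges: each chloride is −1. With an overall charge of −4 the vanadium centre must be in the +2 oxidation state.
Vanadium is a group-5 element; V(II) is therefore d³.
In an octahedral field the d³ configuration is t₂g³e_g⁰ (only one arrangement possible), giving 3 unpaired electrons.

3 unpaired electrons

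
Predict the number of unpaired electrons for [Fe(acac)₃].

5 unpaired electrons

Each acetylacetonate is −1; balancing the 0 overall charge requires Fe(III).
Fe sits in group 8, so the d-electron count is 8 − 3 = 5.
Counting donor atoms: 3×acetylacetonate (bidentate) → 6 donors. Coordination number = 6.
The spin state decides the count: Acetylacetonate is a weak-field ligand for a first-row metal, so the complex is high-spin.
An octahedral high-spin d⁵ ion is t₂g³e_g², giving 5 unpaired electrons.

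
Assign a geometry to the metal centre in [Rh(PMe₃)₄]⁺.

Trimethylphosphine is neutral; balancing the +1 overall charge requires Rh(I).
Rh sits in group 9, so the d-electron count is 9 − 1 = 8.
With 4 monodentate ligands the coordination number is 4.
A 4d d⁸ ion has a large crystal-field splitting; square planar leaves the high-energy d_{x²−y²} orbital empty and maximises CFSE.

square planar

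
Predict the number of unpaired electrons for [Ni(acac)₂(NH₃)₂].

Each acetylacetonate is −1; ammonia is neutral; balancing the 0 overall charge requires Ni(II).
Ni sits in group 10, so the d-electron count is 10 − 2 = 8.
Counting donor atoms: 2×acetylacetonate (bidentate) → 4 donors; 2×ammonia (monodentate) → 2 donors. Coordination number = 6.
In an octahedral field the d⁸ configuration is t₂g⁶e_g² (only one arrangement possible), giving 2 unpaired electrons.

2 unpaired electrons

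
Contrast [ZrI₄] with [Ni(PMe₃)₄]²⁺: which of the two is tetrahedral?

[ZrI₄]

For [ZrI₄]: Each iodide is −1; balancing the 0 overall charge requires Zr(IV). Zirconium is a group-4 element; Zr(IV) is therefore d⁰. A d⁰ ion has no crystal-field stabilisation preference between square planar and tetrahedral, so four ligands adopt the sterically favoured tetrahedral geometry. → tetrahedral.
For [Ni(PMe₃)₄]²⁺: Ligand charges: trimethylphosphine is neutral. With an overall charge of +2 the nickel centre must be in the +2 oxidation state. Ni sits in group 10, so the d-electron count is 10 − 2 = 8. Trimethylphosphine is a strong-field ligand (high in the spectrochemical series). A 3d d⁸ ion with strong-field ligands gains enough CFSE to favour square planar over tetrahedral. → square planar.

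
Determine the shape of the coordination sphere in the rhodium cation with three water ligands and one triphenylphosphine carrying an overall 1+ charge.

Ligand charges: water is neutral; triphenylphosphine is neutral. With an overall charge of +1 the rhodium centre must be in the +1 oxidation state.
Group 9 minus oxidation state 1 gives a d⁸ configuration.
Coordination number: 4.
A 4d d⁸ ion has a large crystal-field splitting; square planar leaves the high-energy d_{x²−y²} orbital empty and maximises CFSE.

square planar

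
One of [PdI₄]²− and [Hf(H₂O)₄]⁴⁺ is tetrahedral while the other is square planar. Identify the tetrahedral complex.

[Hf(H₂O)₄]⁴⁺

For [PdI₄]²−: Each iodide is −1; balancing the −2 overall charge requires Pd(II). Pd sits in group 10, so the d-electron count is 10 − 2 = 8. A 4d d⁸ ion has a large crystal-field splitting; square planar leaves the high-energy d_{x²−y²} orbital empty and maximises CFSE. → square planar.
For [Hf(H₂O)₄]⁴⁺: Ligand charges: water is neutral. With an overall charge of +4 the hafnium centre must be in the +4 oxidation state. Hf sits in group 4, so the d-electron count is 4 − 4 = 0. A d⁰ ion has no crystal-field stabilisation preference between square planar and tetrahedral, so four ligands adopt the sterically favoured tetrahedral geometry. → tetrahedral.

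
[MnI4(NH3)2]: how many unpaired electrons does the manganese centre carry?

3

Each iodide is −1; ammonia is neutral; balancing the 0 overall charge requires Mn(IV).
Mn sits in group 7, so the d-electron count is 7 − 4 = 3.
In an octahedral field the d³ configuration is t₂g³e_g⁰ (only one arrangement possible), giving 3 unpaired electrons.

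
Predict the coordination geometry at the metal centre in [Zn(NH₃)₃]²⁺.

trigonal planar

Ammonia is neutral; balancing the +2 overall charge requires Zn(II).
Zn sits in group 12, so the d-electron count is 12 − 2 = 10.
With 3 monodentate ligands the coordination number is 3.
Three ligands around a d¹⁰ centre minimise repulsion in a trigonal-planar arrangement.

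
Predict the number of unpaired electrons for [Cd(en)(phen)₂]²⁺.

Ligand charges: ethylenediamine is neutral; 1,10-phenanthroline is neutral. With an overall charge of +2 the cadmium centre must be in the +2 oxidation state.
Cadmium is a group-12 element; Cd(II) is therefore d¹⁰.
Counting donor atoms: 1×ethylenediamine (bidentate) → 2 donors; 2×1,10-phenanthroline (bidentate) → 4 donors. Coordination number = 6.
In an octahedral field the d¹⁰ configuration is t₂g⁶e_g⁴, giving 0 unpaired electrons.

0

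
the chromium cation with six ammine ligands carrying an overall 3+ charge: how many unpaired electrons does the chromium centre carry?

3 unpaired electrons

Ligand charges: ammonia is neutral. With an overall charge of +3 the chromium centre must be in the +3 oxidation state.
Chromium is a group-6 element; Cr(III) is therefore d³.
In an octahedral field the d³ configuration is t₂g³e_g⁰ (only one arrangement possible), giving 3 unpaired electrons.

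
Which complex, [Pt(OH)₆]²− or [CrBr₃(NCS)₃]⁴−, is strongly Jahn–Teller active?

[CrBr₃(NCS)₃]⁴−

[Pt(OH)₆]²−: Summing ligand charges against the −2 overall charge gives an oxidation state of +4 for platinum. Group 10 minus oxidation state 4 gives a d⁶ configuration. A 5d ion has a large Δₒ and is invariably low-spin. The d⁶ configuration leaves the e_g set evenly filled (or empty) — no strong Jahn–Teller driving force.
[CrBr₃(NCS)₃]⁴−: Ligand charges: each bromide is −1; each isothiocyanate is −1. With an overall charge of −4 the chromium centre must be in the +2 oxidation state. Chromium is a group-6 element; Cr(II) is therefore d⁴. Bromide and isothiocyanate are weak-field ligands for a first-row metal, so the complex is high-spin. The t₂g³e_g¹ (high-spin) configuration has an unevenly filled e_g set; the Jahn–Teller theorem predicts a tetragonal distortion (typically axial elongation) to lift the degeneracy.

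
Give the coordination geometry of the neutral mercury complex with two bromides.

linear

Ligand charges: each bromide is −1. With an overall charge of 0 the mercury centre must be in the +2 oxidation state.
Group 12 minus oxidation state 2 gives a d¹⁰ configuration.
With 2 monodentate ligands the coordination number is 2.
A d¹⁰ ion with only two ligands adopts a linear arrangement (sp hybridisation; no CFSE preference).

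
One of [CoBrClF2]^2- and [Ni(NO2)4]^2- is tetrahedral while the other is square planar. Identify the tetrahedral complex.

[CoBrClF2]^2-

For [CoBrClF2]^2-: Summing ligand charges against the −2 overall charge gives an oxidation state of +2 for cobalt. Co sits in group 9, so the d-electron count is 9 − 2 = 7. For a high-spin 3d d⁷ ion with weak-field ligands the small Δₜ gives little square-planar CFSE advantage, so four ligands adopt the sterically favoured tetrahedral geometry. → tetrahedral.
For [Ni(NO2)4]^2-: Summing ligand charges against the −2 overall charge gives an oxidation state of +2 for nickel. Nickel is a group-10 element; Ni(II) is therefore d⁸. Nitro (N-bound nitrite) is a strong-field ligand (high in the spectrochemical series). A 3d d⁸ ion with strong-field ligands gains enough CFSE to favour square planar over tetrahedral. → square planar.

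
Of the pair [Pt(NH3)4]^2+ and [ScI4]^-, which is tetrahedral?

[ScI4]^-

For [Pt(NH3)4]^2+: Summing ligand charges against the +2 overall charge gives an oxidation state of +2 for platinum. Group 10 minus oxidation state 2 gives a d⁸ configuration. A 5d d⁸ ion has a large crystal-field splitting; square planar leaves the high-energy d_{x²−y²} orbital empty and maximises CFSE. → square planar.
For [ScI4]^-: Summing ligand charges against the −1 overall charge gives an oxidation state of +3 for scandium. Scandium is a group-3 element; Sc(III) is therefore d⁰. A d⁰ ion has no crystal-field stabilisation preference between square planar and tetrahedral, so four ligands adopt the sterically favoured tetrahedral geometry. → tetrahedral.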